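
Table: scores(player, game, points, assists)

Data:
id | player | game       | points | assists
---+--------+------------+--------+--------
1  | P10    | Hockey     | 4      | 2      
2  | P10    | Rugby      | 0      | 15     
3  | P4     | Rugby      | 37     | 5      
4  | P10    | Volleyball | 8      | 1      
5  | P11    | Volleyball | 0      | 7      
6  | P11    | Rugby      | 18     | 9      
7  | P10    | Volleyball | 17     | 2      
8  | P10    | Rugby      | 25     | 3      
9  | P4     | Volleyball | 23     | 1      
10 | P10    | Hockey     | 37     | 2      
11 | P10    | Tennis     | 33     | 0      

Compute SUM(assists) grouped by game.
SELECT game, SUM(assists) as result
FROM scores
GROUP BY game

Result:
  Hockey: 4
  Rugby: 32
  Tennis: 0
  Volleyball: 11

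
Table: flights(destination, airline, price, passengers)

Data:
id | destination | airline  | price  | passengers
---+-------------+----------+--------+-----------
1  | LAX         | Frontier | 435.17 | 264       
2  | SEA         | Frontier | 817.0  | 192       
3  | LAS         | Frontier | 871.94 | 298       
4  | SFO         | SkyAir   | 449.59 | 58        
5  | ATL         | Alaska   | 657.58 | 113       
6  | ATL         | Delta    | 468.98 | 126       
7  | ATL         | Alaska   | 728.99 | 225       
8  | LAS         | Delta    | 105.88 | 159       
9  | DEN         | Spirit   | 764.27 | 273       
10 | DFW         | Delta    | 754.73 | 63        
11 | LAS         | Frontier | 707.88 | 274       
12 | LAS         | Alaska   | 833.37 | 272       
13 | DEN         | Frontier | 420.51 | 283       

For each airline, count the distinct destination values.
SELECT airline, COUNT(DISTINCT destination)
FROM flights
GROUP BY airline

Result:
  Alaska: 2 distinct
  Delta: 3 distinct
  Frontier: 4 distinct
  SkyAir: 1 distinct
  Spirit: 1 distinct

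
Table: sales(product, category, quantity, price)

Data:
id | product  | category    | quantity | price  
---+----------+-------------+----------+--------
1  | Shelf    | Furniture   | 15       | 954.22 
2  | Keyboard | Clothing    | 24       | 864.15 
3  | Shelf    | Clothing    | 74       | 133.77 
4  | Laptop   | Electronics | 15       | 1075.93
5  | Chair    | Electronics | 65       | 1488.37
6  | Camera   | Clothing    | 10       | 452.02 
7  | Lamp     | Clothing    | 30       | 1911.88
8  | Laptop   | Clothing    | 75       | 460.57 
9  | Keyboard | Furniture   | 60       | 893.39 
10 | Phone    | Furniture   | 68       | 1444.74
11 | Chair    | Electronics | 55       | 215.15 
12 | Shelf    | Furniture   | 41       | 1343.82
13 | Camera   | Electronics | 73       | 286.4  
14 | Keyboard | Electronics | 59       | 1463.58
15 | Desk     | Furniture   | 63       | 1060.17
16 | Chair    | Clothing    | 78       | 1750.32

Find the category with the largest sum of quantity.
SELECT category, SUM(quantity) as val
FROM sales
GROUP BY category
ORDER BY val DESC
LIMIT 1

Result: Clothing with sum(quantity) = 291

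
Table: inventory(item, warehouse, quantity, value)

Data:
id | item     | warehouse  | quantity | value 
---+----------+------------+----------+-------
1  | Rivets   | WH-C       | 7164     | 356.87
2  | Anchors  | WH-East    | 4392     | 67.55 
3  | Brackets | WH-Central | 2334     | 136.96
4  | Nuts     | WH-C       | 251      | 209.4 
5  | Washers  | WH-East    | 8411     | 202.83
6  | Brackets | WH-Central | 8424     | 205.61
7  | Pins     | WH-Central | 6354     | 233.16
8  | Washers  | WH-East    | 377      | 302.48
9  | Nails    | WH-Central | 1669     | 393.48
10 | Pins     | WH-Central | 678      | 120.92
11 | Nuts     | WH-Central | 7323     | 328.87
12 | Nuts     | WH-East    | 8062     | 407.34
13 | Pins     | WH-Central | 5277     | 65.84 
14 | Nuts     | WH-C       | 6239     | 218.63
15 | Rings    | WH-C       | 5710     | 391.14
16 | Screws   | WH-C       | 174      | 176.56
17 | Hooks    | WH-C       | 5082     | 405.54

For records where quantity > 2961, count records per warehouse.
SELECT warehouse, COUNT(*)
FROM inventory
WHERE quantity > 2961
GROUP BY warehouse

Note: WHERE filters rows before grouping.

Result:
  WH-C: 4
  WH-Central: 4
  WH-East: 3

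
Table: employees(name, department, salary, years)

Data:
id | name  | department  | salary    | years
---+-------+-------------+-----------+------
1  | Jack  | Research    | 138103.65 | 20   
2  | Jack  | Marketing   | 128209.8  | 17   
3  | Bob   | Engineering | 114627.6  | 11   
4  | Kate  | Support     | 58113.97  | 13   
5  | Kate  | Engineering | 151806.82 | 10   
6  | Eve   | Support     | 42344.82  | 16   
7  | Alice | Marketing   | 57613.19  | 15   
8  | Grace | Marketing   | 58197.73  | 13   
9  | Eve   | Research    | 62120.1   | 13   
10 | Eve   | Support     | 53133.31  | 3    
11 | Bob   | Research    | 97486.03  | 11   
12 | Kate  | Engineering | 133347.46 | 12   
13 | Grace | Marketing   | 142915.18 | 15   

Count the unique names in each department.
SELECT department, COUNT(DISTINCT name)
FROM employees
GROUP BY department

Result:
  Engineering: 2 distinct
  Marketing: 3 distinct
  Research: 3 distinct
  Support: 2 distinct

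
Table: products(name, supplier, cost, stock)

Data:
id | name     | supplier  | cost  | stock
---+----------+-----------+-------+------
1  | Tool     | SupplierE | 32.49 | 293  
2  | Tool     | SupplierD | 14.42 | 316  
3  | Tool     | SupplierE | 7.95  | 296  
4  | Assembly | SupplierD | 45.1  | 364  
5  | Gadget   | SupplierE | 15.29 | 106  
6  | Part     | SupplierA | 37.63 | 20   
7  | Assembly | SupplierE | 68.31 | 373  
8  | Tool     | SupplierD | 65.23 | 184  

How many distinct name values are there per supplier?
SELECT supplier, COUNT(DISTINCT name)
FROM products
GROUP BY supplier

Result:
  SupplierA: 1 distinct
  SupplierD: 2 distinct
  SupplierE: 3 distinct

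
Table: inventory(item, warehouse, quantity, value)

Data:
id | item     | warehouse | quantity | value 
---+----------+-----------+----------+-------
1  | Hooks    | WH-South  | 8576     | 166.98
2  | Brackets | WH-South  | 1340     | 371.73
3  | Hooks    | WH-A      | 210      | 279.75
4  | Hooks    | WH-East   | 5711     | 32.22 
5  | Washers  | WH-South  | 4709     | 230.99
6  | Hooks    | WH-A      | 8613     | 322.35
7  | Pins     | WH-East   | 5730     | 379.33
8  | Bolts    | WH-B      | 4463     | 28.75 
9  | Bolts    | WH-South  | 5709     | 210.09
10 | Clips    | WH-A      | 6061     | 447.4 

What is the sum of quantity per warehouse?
SELECT warehouse, SUM(quantity) as result
FROM inventory
GROUP BY warehouse

Result:
  WH-A: 14884
  WH-B: 4463
  WH-East: 11441
  WH-South: 20334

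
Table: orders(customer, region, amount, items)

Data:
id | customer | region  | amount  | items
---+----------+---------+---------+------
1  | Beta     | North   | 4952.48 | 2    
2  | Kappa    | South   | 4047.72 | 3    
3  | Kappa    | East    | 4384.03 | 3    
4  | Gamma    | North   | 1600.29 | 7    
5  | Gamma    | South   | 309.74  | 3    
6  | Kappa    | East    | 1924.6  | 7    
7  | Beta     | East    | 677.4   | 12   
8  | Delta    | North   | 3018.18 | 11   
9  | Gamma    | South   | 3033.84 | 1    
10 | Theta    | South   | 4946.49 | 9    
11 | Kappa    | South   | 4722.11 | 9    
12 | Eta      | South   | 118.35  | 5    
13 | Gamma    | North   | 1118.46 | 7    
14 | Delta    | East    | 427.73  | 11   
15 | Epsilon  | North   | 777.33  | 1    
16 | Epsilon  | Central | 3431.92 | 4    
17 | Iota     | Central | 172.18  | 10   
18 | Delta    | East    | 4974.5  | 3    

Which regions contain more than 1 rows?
SELECT region, COUNT(*) as cnt
FROM orders
GROUP BY region
HAVING COUNT(*) > 1

Result:
  Central: 2
  East: 5
  North: 5
  South: 6

Note: HAVING filters groups after aggregation, WHERE filters rows before.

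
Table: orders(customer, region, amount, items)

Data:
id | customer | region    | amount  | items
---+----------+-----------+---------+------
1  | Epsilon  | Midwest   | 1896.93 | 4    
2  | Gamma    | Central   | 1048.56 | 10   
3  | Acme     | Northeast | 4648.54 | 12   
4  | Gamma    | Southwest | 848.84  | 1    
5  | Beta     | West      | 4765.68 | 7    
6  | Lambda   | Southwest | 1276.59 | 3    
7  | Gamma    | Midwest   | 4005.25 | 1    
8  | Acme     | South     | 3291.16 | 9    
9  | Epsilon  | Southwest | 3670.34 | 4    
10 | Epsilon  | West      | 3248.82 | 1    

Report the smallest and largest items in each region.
SELECT region, MIN(items), MAX(items)
FROM orders
GROUP BY region

Result:
  Central: min=10, max=10
  Midwest: min=1, max=4
  Northeast: min=12, max=12
  South: min=9, max=9
  Southwest: min=1, max=4
  West: min=1, max=7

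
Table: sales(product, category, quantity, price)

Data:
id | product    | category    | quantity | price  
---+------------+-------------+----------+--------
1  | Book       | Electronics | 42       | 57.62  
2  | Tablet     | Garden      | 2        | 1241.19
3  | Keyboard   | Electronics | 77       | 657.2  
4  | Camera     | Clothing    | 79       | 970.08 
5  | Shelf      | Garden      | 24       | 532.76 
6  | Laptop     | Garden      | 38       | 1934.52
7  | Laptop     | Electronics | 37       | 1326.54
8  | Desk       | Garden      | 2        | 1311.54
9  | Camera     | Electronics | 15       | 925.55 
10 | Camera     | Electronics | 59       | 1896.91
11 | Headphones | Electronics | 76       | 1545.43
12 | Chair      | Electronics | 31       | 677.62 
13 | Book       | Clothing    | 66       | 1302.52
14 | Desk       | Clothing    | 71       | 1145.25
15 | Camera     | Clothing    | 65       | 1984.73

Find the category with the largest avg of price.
SELECT category, AVG(price) as val
FROM sales
GROUP BY category
ORDER BY val DESC
LIMIT 1

Result: Clothing with avg(price) = 1350.65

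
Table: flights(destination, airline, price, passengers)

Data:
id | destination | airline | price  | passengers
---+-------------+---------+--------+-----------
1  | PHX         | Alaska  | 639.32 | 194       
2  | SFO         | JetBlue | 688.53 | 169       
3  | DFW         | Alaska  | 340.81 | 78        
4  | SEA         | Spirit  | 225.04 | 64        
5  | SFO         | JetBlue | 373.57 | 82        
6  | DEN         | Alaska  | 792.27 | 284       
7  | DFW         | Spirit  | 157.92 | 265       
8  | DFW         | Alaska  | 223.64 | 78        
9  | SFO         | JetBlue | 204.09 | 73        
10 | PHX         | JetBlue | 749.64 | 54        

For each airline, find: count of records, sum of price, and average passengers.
SELECT airline,
       COUNT(*) as cnt,
       SUM(price) as total_price,
       AVG(passengers) as avg_passengers
FROM flights
GROUP BY airline

Result:
  Alaska: 4 records, 1996.04 total price, 158.50 avg passengers
  JetBlue: 4 records, 2015.83 total price, 94.50 avg passengers
  Spirit: 2 records, 382.96 total price, 164.50 avg passengers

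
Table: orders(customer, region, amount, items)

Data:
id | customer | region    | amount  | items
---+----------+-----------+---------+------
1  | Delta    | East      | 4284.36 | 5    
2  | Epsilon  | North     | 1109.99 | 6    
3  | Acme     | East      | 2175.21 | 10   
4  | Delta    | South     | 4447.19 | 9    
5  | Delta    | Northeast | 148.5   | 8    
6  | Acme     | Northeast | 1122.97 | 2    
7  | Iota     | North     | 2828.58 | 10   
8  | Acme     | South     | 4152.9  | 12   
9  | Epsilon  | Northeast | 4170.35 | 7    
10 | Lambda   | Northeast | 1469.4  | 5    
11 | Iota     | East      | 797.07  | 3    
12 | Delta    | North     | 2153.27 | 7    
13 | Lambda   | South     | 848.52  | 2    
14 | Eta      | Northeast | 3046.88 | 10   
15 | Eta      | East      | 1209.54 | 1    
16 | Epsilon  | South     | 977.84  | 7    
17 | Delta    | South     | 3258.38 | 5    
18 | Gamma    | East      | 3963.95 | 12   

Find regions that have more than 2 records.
SELECT region, COUNT(*) as cnt
FROM orders
GROUP BY region
HAVING COUNT(*) > 2

Result:
  East: 5
  North: 3
  Northeast: 5
  South: 5

Note: HAVING filters groups after aggregation, WHERE filters rows before.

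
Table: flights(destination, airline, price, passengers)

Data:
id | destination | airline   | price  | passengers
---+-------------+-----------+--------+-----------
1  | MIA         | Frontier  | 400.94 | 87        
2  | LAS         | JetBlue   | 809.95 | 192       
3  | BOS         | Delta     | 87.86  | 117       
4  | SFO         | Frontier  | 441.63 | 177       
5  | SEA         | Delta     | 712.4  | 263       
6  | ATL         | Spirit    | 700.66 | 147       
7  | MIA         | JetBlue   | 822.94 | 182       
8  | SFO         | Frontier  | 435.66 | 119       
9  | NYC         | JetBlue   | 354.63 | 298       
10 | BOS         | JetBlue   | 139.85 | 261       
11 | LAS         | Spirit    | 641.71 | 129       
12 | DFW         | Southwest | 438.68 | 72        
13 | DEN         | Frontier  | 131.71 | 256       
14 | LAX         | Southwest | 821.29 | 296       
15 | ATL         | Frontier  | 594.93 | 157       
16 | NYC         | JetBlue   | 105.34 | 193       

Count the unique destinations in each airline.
SELECT airline, COUNT(DISTINCT destination)
FROM flights
GROUP BY airline

Result:
  Delta: 2 distinct
  Frontier: 4 distinct
  JetBlue: 4 distinct
  Southwest: 2 distinct
  Spirit: 2 distinct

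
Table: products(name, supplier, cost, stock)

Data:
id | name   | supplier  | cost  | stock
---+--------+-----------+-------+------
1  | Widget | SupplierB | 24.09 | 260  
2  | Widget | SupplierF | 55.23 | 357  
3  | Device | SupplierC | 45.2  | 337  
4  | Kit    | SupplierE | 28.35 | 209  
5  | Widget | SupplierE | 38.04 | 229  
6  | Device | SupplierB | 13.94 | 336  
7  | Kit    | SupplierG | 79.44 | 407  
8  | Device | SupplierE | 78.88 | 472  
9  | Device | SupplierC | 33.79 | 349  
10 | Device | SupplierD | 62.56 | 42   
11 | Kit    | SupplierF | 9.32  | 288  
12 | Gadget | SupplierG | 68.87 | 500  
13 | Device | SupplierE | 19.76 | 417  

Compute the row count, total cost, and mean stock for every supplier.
SELECT supplier,
       COUNT(*) as cnt,
       SUM(cost) as total_cost,
       AVG(stock) as avg_stock
FROM products
GROUP BY supplier

Result:
  SupplierB: 2 records, 38.03 total cost, 298.00 avg stock
  SupplierC: 2 records, 78.99 total cost, 343.00 avg stock
  SupplierD: 1 records, 62.56 total cost, 42.00 avg stock
  SupplierE: 4 records, 165.03 total cost, 331.75 avg stock
  SupplierF: 2 records, 64.55 total cost, 322.50 avg stock
  SupplierG: 2 records, 148.31 total cost, 453.50 avg stock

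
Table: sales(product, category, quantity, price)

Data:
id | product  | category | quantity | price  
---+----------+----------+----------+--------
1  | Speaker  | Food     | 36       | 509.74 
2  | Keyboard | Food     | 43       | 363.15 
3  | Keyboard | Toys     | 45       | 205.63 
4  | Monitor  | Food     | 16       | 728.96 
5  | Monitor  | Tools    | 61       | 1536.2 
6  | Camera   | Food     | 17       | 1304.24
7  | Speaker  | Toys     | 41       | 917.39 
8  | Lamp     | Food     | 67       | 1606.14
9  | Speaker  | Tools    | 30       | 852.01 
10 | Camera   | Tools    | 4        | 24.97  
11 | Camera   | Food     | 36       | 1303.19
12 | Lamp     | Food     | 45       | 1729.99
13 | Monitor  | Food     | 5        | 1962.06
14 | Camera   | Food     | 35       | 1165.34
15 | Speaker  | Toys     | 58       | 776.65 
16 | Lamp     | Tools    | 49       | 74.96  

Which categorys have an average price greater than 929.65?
SELECT category, AVG(price)
FROM sales
GROUP BY category
HAVING AVG(price) > 929.65

Result:
  Food: avg=1185.87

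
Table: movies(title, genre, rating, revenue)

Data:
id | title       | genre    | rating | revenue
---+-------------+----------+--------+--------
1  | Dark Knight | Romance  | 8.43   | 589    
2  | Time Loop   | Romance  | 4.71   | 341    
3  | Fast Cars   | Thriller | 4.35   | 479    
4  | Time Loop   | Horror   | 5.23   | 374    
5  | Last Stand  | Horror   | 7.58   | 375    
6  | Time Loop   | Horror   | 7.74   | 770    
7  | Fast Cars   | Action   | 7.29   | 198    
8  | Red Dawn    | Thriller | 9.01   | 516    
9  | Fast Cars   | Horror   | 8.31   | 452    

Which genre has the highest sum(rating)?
SELECT genre, SUM(rating) as val
FROM movies
GROUP BY genre
ORDER BY val DESC
LIMIT 1

Result: Horror with sum(rating) = 28.86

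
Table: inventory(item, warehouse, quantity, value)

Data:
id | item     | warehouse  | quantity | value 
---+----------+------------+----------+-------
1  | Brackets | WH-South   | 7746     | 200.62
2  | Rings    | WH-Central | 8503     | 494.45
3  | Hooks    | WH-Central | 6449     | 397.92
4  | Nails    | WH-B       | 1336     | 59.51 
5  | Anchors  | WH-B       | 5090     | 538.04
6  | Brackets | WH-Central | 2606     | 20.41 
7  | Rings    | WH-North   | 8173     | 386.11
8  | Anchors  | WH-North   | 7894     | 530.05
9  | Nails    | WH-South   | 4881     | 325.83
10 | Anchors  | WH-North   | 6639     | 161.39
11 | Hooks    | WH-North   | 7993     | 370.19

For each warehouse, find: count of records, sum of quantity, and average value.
SELECT warehouse,
       COUNT(*) as cnt,
       SUM(quantity) as total_quantity,
       AVG(value) as avg_value
FROM inventory
GROUP BY warehouse

Result:
  WH-B: 2 records, 6426 total quantity, 298.78 avg value
  WH-Central: 3 records, 17558 total quantity, 304.26 avg value
  WH-North: 4 records, 30699 total quantity, 361.94 avg value
  WH-South: 2 records, 12627 total quantity, 263.23 avg value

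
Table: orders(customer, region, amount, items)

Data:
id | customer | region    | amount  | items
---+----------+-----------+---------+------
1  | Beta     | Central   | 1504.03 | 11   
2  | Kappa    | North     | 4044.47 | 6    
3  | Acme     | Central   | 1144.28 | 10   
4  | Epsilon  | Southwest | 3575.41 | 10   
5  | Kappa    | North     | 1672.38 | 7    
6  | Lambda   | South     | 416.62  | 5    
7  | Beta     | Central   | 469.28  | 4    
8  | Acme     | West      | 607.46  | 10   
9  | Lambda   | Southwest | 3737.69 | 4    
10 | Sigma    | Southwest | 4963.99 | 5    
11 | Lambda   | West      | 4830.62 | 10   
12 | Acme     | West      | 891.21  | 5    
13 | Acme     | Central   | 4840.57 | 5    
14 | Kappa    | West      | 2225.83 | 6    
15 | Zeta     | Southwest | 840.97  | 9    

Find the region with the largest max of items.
SELECT region, MAX(items) as val
FROM orders
GROUP BY region
ORDER BY val DESC
LIMIT 1

Result: Central with max(items) = 11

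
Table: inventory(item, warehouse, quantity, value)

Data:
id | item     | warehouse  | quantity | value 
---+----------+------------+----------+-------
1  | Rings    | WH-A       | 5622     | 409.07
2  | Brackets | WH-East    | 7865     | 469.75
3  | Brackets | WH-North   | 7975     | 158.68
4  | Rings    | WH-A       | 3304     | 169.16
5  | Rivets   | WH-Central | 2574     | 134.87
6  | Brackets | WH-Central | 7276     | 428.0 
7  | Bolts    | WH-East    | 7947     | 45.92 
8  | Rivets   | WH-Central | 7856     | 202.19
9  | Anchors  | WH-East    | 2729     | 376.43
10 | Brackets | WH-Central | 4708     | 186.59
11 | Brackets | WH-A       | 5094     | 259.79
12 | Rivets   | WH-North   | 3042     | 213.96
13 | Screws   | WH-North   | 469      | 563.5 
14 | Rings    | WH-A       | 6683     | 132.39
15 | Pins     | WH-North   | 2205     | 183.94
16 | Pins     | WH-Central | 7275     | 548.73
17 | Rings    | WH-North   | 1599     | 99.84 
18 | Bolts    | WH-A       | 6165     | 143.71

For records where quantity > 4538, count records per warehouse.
SELECT warehouse, COUNT(*)
FROM inventory
WHERE quantity > 4538
GROUP BY warehouse

Note: WHERE filters rows before grouping.

Result:
  WH-A: 4
  WH-Central: 4
  WH-East: 2
  WH-North: 1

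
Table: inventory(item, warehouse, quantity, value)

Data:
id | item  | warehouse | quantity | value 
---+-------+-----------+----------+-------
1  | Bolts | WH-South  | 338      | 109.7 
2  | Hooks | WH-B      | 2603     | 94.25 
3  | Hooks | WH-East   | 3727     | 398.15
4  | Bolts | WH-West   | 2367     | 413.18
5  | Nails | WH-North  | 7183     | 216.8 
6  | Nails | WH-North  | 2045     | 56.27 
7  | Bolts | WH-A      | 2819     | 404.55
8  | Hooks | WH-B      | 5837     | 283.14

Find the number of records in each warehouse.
SELECT warehouse, COUNT(*) as count
FROM inventory
GROUP BY warehouse

Result:
  WH-A: 1
  WH-B: 2
  WH-East: 1
  WH-North: 2
  WH-South: 1
  WH-West: 1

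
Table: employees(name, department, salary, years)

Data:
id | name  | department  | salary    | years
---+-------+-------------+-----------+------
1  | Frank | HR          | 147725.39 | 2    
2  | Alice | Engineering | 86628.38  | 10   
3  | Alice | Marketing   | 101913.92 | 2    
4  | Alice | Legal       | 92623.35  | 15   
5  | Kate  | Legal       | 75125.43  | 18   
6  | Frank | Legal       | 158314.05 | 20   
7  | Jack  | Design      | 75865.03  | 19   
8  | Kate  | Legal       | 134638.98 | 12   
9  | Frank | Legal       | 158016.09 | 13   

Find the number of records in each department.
SELECT department, COUNT(*) as count
FROM employees
GROUP BY department

Result:
  Design: 1
  Engineering: 1
  HR: 1
  Legal: 5
  Marketing: 1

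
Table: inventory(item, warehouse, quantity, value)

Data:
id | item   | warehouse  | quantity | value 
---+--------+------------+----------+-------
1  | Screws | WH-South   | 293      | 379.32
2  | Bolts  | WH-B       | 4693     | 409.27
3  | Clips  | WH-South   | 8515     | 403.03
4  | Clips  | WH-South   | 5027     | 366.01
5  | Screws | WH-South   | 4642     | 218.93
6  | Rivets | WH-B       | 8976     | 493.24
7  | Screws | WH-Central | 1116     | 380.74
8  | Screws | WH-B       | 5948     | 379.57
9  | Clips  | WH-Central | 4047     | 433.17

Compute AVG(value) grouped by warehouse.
SELECT warehouse, AVG(value) as result
FROM inventory
GROUP BY warehouse

Result:
  WH-B: 427.36
  WH-Central: 406.96
  WH-South: 341.82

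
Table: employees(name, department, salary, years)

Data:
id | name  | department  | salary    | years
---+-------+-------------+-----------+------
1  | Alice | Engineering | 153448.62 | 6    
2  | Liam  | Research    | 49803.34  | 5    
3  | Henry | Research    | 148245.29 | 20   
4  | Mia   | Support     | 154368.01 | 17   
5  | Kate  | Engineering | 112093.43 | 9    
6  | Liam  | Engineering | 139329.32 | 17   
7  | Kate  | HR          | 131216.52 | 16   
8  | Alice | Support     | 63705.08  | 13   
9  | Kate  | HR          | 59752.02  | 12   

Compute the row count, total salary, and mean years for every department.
SELECT department,
       COUNT(*) as cnt,
       SUM(salary) as total_salary,
       AVG(years) as avg_years
FROM employees
GROUP BY department

Result:
  Engineering: 3 records, 404871.37 total salary, 10.67 avg years
  HR: 2 records, 190968.54 total salary, 14.00 avg years
  Research: 2 records, 198048.63 total salary, 12.50 avg years
  Support: 2 records, 218073.09 total salary, 15.00 avg years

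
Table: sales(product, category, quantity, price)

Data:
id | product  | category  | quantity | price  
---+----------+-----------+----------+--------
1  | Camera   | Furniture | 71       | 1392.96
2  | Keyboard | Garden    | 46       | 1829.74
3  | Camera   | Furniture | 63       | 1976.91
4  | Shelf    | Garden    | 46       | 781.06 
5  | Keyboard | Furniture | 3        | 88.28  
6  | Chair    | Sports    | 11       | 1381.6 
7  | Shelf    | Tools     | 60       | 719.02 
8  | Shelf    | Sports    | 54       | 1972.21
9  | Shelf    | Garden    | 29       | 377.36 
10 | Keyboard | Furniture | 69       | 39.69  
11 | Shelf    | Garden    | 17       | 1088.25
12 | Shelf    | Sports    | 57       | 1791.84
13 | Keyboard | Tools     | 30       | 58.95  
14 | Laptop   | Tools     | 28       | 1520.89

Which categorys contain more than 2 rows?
SELECT category, COUNT(*) as cnt
FROM sales
GROUP BY category
HAVING COUNT(*) > 2

Result:
  Furniture: 4
  Garden: 4
  Sports: 3
  Tools: 3

Note: HAVING filters groups after aggregation, WHERE filters rows before.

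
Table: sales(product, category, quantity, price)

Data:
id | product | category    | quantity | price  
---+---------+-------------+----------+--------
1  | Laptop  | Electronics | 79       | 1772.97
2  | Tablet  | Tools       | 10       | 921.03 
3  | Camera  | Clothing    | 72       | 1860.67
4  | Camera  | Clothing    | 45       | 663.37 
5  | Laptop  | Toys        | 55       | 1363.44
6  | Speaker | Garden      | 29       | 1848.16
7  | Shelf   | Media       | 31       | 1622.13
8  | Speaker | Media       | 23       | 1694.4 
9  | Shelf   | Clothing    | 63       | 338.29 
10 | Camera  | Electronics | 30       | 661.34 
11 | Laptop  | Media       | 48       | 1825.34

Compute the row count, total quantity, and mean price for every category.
SELECT category,
       COUNT(*) as cnt,
       SUM(quantity) as total_quantity,
       AVG(price) as avg_price
FROM sales
GROUP BY category

Result:
  Clothing: 3 records, 180 total quantity, 954.11 avg price
  Electronics: 2 records, 109 total quantity, 1217.16 avg price
  Garden: 1 records, 29 total quantity, 1848.16 avg price
  Media: 3 records, 102 total quantity, 1713.96 avg price
  Tools: 1 records, 10 total quantity, 921.03 avg price
  Toys: 1 records, 55 total quantity, 1363.44 avg price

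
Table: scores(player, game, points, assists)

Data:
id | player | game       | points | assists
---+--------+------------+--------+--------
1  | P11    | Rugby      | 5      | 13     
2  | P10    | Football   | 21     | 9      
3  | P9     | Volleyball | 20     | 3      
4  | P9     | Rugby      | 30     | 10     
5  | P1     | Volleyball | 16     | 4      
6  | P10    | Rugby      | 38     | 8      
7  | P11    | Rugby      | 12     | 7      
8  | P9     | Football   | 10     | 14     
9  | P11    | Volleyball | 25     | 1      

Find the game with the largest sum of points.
SELECT game, SUM(points) as val
FROM scores
GROUP BY game
ORDER BY val DESC
LIMIT 1

Result: Rugby with sum(points) = 85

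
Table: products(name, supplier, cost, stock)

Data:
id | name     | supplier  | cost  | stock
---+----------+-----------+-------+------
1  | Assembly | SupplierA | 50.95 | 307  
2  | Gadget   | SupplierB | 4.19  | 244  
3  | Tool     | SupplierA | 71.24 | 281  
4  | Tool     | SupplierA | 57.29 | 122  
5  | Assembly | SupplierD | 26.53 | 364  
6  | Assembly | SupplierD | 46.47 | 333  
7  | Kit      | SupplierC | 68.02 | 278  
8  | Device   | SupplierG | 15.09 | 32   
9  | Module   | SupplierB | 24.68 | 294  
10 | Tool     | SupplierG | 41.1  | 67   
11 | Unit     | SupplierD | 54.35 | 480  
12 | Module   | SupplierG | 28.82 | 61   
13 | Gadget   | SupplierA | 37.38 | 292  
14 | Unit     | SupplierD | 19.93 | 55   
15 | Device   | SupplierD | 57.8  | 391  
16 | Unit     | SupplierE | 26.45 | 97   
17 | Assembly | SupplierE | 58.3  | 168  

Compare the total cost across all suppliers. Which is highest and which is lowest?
SELECT supplier, SUM(cost)
FROM products
GROUP BY supplier
ORDER BY SUM(cost)

All groups:
  SupplierB: 28.87
  SupplierC: 68.02
  SupplierE: 84.75
  SupplierG: 85.01
  SupplierD: 205.08
  SupplierA: 216.86

Highest: SupplierA (216.86)
Lowest: SupplierB (28.87)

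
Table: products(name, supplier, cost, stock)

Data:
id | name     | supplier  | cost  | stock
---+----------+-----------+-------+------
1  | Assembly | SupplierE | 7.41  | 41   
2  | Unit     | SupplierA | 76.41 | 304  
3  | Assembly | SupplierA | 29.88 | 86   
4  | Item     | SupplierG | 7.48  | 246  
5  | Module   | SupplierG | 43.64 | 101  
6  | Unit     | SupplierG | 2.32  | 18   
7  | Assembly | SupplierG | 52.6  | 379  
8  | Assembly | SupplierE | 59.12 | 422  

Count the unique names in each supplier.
SELECT supplier, COUNT(DISTINCT name)
FROM products
GROUP BY supplier

Result:
  SupplierA: 2 distinct
  SupplierE: 1 distinct
  SupplierG: 4 distinct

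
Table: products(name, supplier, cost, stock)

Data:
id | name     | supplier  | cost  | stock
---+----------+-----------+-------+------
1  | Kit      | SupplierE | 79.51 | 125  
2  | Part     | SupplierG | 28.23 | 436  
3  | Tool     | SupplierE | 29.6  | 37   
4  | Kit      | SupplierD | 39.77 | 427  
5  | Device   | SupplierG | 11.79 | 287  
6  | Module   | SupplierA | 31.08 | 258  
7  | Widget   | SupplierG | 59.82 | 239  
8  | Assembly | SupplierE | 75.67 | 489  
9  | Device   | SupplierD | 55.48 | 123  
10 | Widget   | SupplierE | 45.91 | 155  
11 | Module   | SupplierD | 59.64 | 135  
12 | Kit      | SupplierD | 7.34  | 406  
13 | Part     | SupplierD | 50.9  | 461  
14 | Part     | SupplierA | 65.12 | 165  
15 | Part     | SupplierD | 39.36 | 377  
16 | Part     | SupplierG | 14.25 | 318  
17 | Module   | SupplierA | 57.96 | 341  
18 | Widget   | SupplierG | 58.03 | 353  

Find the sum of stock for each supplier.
SELECT supplier, SUM(stock) as result
FROM products
GROUP BY supplier

Result:
  SupplierA: 764
  SupplierD: 1929
  SupplierE: 806
  SupplierG: 1633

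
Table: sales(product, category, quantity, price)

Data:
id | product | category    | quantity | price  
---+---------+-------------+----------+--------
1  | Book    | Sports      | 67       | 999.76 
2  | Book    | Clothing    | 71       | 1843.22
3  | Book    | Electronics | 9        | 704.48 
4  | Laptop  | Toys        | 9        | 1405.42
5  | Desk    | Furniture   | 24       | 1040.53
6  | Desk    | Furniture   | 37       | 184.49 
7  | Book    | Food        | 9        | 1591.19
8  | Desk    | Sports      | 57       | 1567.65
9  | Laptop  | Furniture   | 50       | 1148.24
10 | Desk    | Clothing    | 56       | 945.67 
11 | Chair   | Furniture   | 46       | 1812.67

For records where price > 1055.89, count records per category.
SELECT category, COUNT(*)
FROM sales
WHERE price > 1055.89
GROUP BY category

Note: WHERE filters rows before grouping.

Result:
  Clothing: 1
  Food: 1
  Furniture: 2
  Sports: 1
  Toys: 1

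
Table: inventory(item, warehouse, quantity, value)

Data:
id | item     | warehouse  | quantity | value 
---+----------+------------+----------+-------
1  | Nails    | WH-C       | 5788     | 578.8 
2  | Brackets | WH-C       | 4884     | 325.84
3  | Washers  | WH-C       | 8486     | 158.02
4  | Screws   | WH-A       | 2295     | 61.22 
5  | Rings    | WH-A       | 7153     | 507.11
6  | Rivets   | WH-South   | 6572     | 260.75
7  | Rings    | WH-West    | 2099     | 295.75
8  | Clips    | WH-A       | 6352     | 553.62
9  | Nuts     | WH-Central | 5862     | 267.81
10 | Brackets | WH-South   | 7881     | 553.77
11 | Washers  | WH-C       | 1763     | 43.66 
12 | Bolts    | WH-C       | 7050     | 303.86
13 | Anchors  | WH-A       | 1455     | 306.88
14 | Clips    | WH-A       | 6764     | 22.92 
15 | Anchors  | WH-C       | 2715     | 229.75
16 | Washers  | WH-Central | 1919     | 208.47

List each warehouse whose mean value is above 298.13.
SELECT warehouse, AVG(value)
FROM inventory
GROUP BY warehouse
HAVING AVG(value) > 298.13

Result:
  WH-South: avg=407.26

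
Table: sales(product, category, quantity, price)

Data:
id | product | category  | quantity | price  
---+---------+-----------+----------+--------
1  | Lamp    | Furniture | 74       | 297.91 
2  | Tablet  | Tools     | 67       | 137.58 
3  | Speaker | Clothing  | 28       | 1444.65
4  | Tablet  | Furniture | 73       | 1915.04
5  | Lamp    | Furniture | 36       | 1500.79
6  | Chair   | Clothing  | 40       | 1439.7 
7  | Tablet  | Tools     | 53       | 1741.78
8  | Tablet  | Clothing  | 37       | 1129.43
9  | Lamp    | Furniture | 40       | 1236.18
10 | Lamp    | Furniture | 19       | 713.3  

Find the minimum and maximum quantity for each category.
SELECT category, MIN(quantity), MAX(quantity)
FROM sales
GROUP BY category

Result:
  Clothing: min=28, max=40
  Furniture: min=19, max=74
  Tools: min=53, max=67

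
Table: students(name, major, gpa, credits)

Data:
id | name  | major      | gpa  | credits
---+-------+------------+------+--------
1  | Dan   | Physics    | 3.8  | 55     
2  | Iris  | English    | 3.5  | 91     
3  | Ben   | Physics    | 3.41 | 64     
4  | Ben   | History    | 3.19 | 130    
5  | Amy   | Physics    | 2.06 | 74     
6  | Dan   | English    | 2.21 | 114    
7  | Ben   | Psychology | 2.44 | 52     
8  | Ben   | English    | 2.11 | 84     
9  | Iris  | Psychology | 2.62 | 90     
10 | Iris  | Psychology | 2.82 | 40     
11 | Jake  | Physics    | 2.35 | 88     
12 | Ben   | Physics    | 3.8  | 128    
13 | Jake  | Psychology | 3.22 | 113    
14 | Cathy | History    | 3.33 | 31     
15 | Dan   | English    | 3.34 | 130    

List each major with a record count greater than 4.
SELECT major, COUNT(*) as cnt
FROM students
GROUP BY major
HAVING COUNT(*) > 4

Result:
  Physics: 5

Note: HAVING filters groups after aggregation, WHERE filters rows before.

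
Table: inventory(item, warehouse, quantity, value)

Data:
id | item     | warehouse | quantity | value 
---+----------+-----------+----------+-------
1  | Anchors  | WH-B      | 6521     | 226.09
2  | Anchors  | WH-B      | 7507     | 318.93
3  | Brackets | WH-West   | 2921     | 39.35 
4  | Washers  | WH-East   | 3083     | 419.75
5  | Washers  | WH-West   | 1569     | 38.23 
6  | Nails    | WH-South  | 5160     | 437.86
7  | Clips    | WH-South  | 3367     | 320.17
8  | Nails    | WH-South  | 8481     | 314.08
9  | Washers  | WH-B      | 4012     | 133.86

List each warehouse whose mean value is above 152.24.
SELECT warehouse, AVG(value)
FROM inventory
GROUP BY warehouse
HAVING AVG(value) > 152.24

Result:
  WH-B: avg=226.29
  WH-East: avg=419.75
  WH-South: avg=357.37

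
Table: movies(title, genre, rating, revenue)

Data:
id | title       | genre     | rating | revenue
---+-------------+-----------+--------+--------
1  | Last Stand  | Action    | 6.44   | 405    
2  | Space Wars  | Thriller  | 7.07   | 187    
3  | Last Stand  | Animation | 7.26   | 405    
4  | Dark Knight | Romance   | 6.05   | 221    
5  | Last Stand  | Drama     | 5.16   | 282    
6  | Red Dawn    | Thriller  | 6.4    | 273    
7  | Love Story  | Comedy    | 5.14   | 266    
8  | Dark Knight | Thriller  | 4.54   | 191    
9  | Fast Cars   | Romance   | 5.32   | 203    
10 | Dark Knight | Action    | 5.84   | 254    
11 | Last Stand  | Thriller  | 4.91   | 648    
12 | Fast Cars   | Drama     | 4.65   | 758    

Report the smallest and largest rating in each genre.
SELECT genre, MIN(rating), MAX(rating)
FROM movies
GROUP BY genre

Result:
  Action: min=5.84, max=6.44
  Animation: min=7.26, max=7.26
  Comedy: min=5.14, max=5.14
  Drama: min=4.65, max=5.16
  Romance: min=5.32, max=6.05
  Thriller: min=4.54, max=7.07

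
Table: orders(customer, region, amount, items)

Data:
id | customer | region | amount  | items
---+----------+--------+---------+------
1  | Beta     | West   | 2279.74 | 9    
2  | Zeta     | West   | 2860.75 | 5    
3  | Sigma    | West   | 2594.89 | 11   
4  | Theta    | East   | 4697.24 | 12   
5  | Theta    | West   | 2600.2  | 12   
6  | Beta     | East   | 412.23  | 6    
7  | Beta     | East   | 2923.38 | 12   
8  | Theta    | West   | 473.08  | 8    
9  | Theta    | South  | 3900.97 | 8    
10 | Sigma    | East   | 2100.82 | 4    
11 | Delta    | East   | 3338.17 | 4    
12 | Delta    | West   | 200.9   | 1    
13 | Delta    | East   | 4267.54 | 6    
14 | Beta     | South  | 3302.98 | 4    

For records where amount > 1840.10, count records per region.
SELECT region, COUNT(*)
FROM orders
WHERE amount > 1840.10
GROUP BY region

Note: WHERE filters rows before grouping.

Result:
  East: 5
  South: 2
  West: 4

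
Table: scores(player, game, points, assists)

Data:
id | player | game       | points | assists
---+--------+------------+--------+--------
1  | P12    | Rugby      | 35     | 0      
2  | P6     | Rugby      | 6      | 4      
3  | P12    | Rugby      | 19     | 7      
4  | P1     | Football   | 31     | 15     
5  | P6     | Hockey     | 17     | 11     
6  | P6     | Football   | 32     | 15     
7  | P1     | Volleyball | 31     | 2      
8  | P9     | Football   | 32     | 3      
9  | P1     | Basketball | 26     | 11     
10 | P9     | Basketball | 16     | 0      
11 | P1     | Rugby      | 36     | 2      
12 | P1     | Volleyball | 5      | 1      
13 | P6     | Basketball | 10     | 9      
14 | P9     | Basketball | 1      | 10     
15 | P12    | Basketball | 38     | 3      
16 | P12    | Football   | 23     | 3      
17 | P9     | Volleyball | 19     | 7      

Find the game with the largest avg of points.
SELECT game, AVG(points) as val
FROM scores
GROUP BY game
ORDER BY val DESC
LIMIT 1

Result: Football with avg(points) = 29.50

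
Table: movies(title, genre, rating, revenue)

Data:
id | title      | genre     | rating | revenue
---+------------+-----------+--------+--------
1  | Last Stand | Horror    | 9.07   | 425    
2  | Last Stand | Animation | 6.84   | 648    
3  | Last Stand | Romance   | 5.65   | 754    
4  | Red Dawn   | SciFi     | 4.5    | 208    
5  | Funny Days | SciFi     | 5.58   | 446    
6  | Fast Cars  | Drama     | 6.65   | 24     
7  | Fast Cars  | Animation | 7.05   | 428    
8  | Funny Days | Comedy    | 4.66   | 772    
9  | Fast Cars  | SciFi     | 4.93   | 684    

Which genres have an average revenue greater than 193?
SELECT genre, AVG(revenue)
FROM movies
GROUP BY genre
HAVING AVG(revenue) > 193

Result:
  Animation: avg=538.00
  Comedy: avg=772.00
  Horror: avg=425.00
  Romance: avg=754.00
  SciFi: avg=446.00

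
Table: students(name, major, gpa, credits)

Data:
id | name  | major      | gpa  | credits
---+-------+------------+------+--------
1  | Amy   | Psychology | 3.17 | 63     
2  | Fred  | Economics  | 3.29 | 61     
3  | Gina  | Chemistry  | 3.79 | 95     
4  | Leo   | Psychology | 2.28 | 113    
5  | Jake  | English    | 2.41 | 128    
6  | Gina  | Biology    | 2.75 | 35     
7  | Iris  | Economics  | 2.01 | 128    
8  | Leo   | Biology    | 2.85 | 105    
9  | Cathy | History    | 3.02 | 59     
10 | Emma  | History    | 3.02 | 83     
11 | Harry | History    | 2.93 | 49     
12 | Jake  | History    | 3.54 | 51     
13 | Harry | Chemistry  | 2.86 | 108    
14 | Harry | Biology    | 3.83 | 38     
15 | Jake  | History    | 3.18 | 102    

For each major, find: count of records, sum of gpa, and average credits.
SELECT major,
       COUNT(*) as cnt,
       SUM(gpa) as total_gpa,
       AVG(credits) as avg_credits
FROM students
GROUP BY major

Result:
  Biology: 3 records, 9.43 total gpa, 59.33 avg credits
  Chemistry: 2 records, 6.65 total gpa, 101.50 avg credits
  Economics: 2 records, 5.30 total gpa, 94.50 avg credits
  English: 1 records, 2.41 total gpa, 128.00 avg credits
  History: 5 records, 15.69 total gpa, 68.80 avg credits
  Psychology: 2 records, 5.45 total gpa, 88.00 avg credits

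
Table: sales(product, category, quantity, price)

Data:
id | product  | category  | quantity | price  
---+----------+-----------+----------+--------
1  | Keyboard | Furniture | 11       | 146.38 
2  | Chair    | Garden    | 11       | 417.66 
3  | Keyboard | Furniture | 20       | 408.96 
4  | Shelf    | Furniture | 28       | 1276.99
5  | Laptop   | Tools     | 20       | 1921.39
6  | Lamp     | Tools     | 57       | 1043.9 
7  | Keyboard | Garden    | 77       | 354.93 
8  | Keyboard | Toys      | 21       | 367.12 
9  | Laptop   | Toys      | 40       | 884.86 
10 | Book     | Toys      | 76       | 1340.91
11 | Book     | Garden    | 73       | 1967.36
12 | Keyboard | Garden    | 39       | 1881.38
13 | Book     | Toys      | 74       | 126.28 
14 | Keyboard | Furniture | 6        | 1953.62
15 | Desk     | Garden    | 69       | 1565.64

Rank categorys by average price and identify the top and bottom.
SELECT category, AVG(price)
FROM sales
GROUP BY category
ORDER BY AVG(price)

All groups:
  Toys: 679.79
  Furniture: 946.49
  Garden: 1237.39
  Tools: 1482.65

Highest: Tools (1482.65)
Lowest: Toys (679.79)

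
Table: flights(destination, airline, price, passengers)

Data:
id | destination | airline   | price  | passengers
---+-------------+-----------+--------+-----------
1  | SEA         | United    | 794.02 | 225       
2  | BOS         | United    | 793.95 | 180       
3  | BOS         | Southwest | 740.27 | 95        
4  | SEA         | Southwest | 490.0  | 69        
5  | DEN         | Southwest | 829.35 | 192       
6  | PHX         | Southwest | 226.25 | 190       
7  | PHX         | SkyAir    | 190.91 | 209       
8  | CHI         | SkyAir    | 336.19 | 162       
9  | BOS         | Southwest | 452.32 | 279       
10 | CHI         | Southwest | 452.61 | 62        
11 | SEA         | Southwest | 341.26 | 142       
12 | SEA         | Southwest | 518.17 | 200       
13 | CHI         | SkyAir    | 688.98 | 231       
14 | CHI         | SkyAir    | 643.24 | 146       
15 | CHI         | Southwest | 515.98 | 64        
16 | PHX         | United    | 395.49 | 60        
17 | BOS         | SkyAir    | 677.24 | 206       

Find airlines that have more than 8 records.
SELECT airline, COUNT(*) as cnt
FROM flights
GROUP BY airline
HAVING COUNT(*) > 8

Result:
  Southwest: 9

Note: HAVING filters groups after aggregation, WHERE filters rows before.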